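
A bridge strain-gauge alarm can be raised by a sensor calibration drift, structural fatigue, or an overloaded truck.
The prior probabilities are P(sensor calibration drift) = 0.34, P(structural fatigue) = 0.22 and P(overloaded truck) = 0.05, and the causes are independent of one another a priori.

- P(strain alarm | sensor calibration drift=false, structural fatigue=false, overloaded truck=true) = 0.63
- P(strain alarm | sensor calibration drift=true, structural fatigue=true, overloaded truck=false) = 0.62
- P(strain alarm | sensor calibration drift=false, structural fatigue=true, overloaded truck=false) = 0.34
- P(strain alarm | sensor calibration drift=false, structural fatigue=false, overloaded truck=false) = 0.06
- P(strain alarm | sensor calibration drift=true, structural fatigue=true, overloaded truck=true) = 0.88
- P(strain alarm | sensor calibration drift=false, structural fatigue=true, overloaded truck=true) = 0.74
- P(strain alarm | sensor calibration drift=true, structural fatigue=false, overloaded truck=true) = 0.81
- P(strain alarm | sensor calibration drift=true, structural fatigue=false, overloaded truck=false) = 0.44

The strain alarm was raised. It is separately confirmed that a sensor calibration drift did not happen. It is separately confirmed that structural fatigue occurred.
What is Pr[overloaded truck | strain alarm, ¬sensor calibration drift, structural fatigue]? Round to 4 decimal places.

Pr[overloaded truck | strain alarm, ¬sensor calibration drift, structural fatigue] ≈ 0.1028

P(strain alarm | ¬sensor calibration drift, structural fatigue) = 0.34×0.95 + 0.74×0.05 = 0.323000 + 0.037000 = 0.360000
Restricting to configurations with overloaded truck present: 0.74×0.05 = 0.037000.
P(overloaded truck | strain alarm, ¬sensor calibration drift, structural fatigue) = 0.037000 / 0.360000 ≈ 0.1028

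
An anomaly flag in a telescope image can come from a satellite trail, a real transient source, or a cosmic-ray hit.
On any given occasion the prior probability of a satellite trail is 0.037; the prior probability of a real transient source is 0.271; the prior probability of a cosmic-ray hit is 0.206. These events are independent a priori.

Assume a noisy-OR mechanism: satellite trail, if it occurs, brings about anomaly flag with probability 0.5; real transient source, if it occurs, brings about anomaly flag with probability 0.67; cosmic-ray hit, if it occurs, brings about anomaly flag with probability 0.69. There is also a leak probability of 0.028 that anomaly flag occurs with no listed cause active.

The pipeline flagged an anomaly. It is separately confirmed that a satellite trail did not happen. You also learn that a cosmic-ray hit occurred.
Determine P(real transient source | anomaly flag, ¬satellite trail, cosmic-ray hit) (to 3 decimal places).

Under noisy-OR, P(anomaly flag | causes) = 1 − (1−0.028)·∏(1−qᵢ) over the active causes.
Weight on real transient source=true, given the evidence: 0.900564·0.271 = 0.244053
Normalizer over all consistent configurations: 0.69868·0.729 + 0.900564·0.271 = 0.753391
P(real transient source | anomaly flag, ¬satellite trail, cosmic-ray hit) = 0.244053/0.753391 ≈ 0.324

P(real transient source | anomaly flag, ¬satellite trail, cosmic-ray hit) ≈ 0.324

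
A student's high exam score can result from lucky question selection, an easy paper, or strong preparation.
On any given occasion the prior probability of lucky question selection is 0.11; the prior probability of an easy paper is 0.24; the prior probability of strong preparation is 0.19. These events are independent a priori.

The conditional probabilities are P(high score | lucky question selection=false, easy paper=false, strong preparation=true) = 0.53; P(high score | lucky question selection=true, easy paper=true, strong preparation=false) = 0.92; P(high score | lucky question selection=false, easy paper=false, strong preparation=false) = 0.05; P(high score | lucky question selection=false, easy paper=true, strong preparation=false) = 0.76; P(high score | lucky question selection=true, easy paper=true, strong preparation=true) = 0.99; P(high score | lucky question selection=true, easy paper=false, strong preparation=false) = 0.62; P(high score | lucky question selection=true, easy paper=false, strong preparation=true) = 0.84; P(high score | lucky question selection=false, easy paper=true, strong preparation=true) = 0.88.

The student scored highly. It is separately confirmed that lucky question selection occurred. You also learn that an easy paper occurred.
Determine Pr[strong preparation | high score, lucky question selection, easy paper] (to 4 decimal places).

Pr[strong preparation | high score, lucky question selection, easy paper] ≈ 0.2015

P(high score | lucky question selection, easy paper) = 0.92×0.81 + 0.99×0.19 = 0.745200 + 0.188100 = 0.933300
The strong preparation-present share is 0.99×0.19 = 0.188100.
Hence the posterior is 0.188100/0.933300 ≈ 0.2015.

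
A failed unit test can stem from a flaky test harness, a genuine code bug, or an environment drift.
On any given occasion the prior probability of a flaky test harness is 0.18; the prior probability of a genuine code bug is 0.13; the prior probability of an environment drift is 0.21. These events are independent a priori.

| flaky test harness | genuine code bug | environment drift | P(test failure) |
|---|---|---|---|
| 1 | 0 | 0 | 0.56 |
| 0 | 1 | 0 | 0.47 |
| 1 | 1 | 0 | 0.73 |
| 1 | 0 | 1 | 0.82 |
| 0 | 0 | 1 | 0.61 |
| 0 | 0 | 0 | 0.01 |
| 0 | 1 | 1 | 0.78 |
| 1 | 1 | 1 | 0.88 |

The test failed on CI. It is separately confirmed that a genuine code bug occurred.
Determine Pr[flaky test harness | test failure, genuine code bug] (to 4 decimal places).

By total probability over the 4 (flaky test harness, environment drift) configurations:
  P(test failure | genuine code bug) = 0.47×0.82×0.79 + 0.78×0.82×0.21 + 0.73×0.18×0.79 + 0.88×0.18×0.21
        = 0.304466 + 0.134316 + 0.103806 + 0.033264 = 0.575852
The terms with flaky test harness present sum to 0.137070, so
  P(flaky test harness | test failure, genuine code bug) = 0.137070 / 0.575852 ≈ 0.2380

Pr[flaky test harness | test failure, genuine code bug] ≈ 0.2380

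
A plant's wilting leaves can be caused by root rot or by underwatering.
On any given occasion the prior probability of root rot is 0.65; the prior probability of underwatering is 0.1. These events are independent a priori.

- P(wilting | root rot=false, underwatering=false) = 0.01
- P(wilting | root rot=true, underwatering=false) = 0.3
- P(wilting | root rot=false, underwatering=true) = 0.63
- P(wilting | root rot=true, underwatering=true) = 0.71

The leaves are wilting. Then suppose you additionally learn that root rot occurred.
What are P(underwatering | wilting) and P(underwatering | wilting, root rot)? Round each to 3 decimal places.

P(underwatering | wilting) ≈ 0.276; P(underwatering | wilting, root rot) ≈ 0.208

For the numerator, keep only underwatering=true terms: 0.022050 + 0.046150 = 0.068200
Normalizer over all consistent configurations: 0.01×0.35×0.9 + 0.63×0.35×0.1 + 0.3×0.65×0.9 + 0.71×0.65×0.1 = 0.246850
Posterior = 0.068200 / 0.246850 ≈ 0.276

With the extra evidence:
Numerator (weight on configurations with underwatering): 0.71*0.1 = 0.071000
Normalizer over all consistent configurations: 0.3*0.9 + 0.71*0.1 = 0.341000
P(underwatering | wilting, root rot) = 0.071000/0.341000 ≈ 0.208
— root rot explains away the evidence for underwatering.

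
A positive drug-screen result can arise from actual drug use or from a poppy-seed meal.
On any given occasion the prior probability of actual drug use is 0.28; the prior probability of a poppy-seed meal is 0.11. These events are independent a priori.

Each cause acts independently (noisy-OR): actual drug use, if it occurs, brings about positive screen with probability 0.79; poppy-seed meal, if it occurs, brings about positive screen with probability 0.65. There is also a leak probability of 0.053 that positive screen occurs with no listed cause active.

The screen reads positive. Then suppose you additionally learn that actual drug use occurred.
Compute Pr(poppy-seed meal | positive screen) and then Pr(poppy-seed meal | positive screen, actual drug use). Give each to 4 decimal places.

Under noisy-OR, P(positive screen | causes) = 1 − (1−0.053)·∏(1−qᵢ) over the active causes.
P(positive screen) = 0.053*0.72*0.89 + 0.66855*0.72*0.11 + 0.80113*0.28*0.89 + 0.930396*0.28*0.11 = 0.033962 + 0.052949 + 0.199642 + 0.028656 = 0.315209
Restricting to configurations with poppy-seed meal present: 0.052949 + 0.028656 = 0.081605.
Hence the posterior is 0.081605/0.315209 ≈ 0.2589.

With the extra evidence:
Weight on poppy-seed meal=true, given the evidence: 0.930396*0.11 = 0.102344
The normalizing constant is 0.80113*0.89 + 0.930396*0.11 = 0.815350
P(poppy-seed meal | positive screen, actual drug use) = 0.102344/0.815350 ≈ 0.1255
Conditioning on actual drug use lowers the posterior on poppy-seed meal: the classic explaining-away effect in a common-effect structure.

Pr(poppy-seed meal | positive screen) ≈ 0.2589; Pr(poppy-seed meal | positive screen, actual drug use) ≈ 0.1255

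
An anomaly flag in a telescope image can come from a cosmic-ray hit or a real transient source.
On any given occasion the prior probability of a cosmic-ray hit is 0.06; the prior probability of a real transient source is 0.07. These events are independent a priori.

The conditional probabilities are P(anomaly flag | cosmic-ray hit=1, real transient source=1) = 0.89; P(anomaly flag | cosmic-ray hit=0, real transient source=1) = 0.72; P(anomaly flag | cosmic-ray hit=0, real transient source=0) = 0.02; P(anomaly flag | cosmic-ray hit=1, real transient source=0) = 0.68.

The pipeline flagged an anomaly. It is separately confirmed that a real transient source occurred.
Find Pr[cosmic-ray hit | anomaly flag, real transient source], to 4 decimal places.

Numerator (weight on configurations with cosmic-ray hit): 0.89·0.06 = 0.053400
Denominator P(anomaly flag | real transient source): 0.72·0.94 + 0.89·0.06 = 0.730200
P(cosmic-ray hit | anomaly flag, real transient source) = 0.053400/0.730200 ≈ 0.0731

Pr[cosmic-ray hit | anomaly flag, real transient source] ≈ 0.0731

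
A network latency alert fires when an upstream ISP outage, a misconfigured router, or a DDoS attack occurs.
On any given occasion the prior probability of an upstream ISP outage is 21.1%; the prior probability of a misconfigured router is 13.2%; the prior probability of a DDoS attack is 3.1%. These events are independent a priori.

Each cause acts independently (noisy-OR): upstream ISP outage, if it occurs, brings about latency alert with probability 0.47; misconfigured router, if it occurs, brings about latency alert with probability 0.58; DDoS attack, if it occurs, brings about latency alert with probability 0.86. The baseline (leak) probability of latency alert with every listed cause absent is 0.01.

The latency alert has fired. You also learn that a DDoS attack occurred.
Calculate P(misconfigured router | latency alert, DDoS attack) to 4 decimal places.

Under noisy-OR, P(latency alert | causes) = 1 − (1−0.01)·∏(1−qᵢ) over the active causes.
P(latency alert | DDoS attack) = 0.8614*0.789*0.868 + 0.941788*0.789*0.132 + 0.926542*0.211*0.868 + 0.969148*0.211*0.132 = 0.589932 + 0.098085 + 0.169694 + 0.026993 = 0.884704
Restricting to configurations with misconfigured router present: 0.098085 + 0.026993 = 0.125078.
So P(misconfigured router | latency alert, DDoS attack) = 0.125078/0.884704 ≈ 0.1414.

P(misconfigured router | latency alert, DDoS attack) ≈ 0.1414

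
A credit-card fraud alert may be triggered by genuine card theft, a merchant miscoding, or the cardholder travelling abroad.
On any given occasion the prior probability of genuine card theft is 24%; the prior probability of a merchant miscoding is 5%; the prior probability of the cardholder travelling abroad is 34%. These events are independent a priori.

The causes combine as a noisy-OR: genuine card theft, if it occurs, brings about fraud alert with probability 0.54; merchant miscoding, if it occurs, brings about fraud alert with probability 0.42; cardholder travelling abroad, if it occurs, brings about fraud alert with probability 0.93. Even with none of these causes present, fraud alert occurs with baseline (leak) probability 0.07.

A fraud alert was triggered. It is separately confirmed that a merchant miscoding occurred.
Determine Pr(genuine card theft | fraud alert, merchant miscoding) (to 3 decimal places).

Under noisy-OR, P(fraud alert | causes) = 1 − (1−0.07)·∏(1−qᵢ) over the active causes.
Enumerate the 4 (genuine card theft, cardholder travelling abroad) configurations and weight by the priors:
  P(fraud alert | merchant miscoding) = 0.4606*0.76*0.66 + 0.962242*0.76*0.34 + 0.751876*0.24*0.66 + 0.982631*0.24*0.34
        = 0.231037 + 0.248643 + 0.119097 + 0.080183 = 0.678960
Keeping only the genuine card theft-present terms gives 0.199280, so
  P(genuine card theft | fraud alert, merchant miscoding) = 0.199280 / 0.678960 ≈ 0.294

Pr(genuine card theft | fraud alert, merchant miscoding) ≈ 0.294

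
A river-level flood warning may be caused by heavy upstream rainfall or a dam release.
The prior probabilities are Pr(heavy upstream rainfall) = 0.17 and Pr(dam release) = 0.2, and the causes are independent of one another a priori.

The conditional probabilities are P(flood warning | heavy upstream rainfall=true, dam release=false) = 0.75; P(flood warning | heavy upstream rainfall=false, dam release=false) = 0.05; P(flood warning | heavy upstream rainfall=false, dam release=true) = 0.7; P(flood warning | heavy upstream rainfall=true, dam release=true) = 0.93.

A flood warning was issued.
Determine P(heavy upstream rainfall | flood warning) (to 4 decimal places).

Weight on heavy upstream rainfall=true, given the evidence: 0.102000 + 0.031620 = 0.133620
Normalizer over all consistent configurations: 0.05·0.83·0.8 + 0.7·0.83·0.2 + 0.75·0.17·0.8 + 0.93·0.17·0.2 = 0.283020
P(heavy upstream rainfall | flood warning) = 0.133620/0.283020 ≈ 0.4721

P(heavy upstream rainfall | flood warning) ≈ 0.4721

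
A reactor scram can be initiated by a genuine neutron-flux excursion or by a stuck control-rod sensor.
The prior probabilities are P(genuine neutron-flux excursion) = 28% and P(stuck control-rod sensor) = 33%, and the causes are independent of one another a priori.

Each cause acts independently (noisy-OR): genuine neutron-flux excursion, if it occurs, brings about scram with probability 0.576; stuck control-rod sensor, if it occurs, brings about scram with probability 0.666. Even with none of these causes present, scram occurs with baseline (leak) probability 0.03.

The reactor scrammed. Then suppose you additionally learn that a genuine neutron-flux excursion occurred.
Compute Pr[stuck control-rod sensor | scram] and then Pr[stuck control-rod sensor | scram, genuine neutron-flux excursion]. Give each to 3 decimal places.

Under noisy-OR, P(scram | causes) = 1 − (1−0.03)·∏(1−qᵢ) over the active causes.
By total probability over the 4 (genuine neutron-flux excursion, stuck control-rod sensor) configurations:
  P(scram) = 0.03·0.72·0.67 + 0.67602·0.72·0.33 + 0.58872·0.28·0.67 + 0.862632·0.28·0.33
        = 0.014472 + 0.160622 + 0.110444 + 0.079707 = 0.365245
Keeping only the stuck control-rod sensor-present terms gives 0.240329, so
  P(stuck control-rod sensor | scram) = 0.240329 / 0.365245 ≈ 0.658

Now condition on the additional information:
Weight on stuck control-rod sensor=true, given the evidence: 0.862632·0.33 = 0.284669
Normalizer over all consistent configurations: 0.58872·0.67 + 0.862632·0.33 = 0.679111
Posterior = 0.284669 / 0.679111 ≈ 0.419

Pr[stuck control-rod sensor | scram] ≈ 0.658; Pr[stuck control-rod sensor | scram, genuine neutron-flux excursion] ≈ 0.419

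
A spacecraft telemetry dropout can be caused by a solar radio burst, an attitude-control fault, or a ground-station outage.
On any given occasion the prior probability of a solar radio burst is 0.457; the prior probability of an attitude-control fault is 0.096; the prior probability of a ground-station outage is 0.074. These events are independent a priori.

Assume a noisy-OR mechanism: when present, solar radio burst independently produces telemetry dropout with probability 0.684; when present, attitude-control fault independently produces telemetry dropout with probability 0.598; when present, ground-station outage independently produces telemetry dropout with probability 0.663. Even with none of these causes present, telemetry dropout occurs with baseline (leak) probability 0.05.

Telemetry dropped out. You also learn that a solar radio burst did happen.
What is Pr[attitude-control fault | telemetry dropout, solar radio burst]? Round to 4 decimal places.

Pr[attitude-control fault | telemetry dropout, solar radio burst] ≈ 0.1163

Under noisy-OR, P(telemetry dropout | causes) = 1 − (1−0.05)·∏(1−qᵢ) over the active causes.
For the numerator, keep only attitude-control fault=true terms: 0.078168 + 0.006815 = 0.084983
Denominator P(telemetry dropout | solar radio burst): 0.6998×0.904×0.926 + 0.898833×0.904×0.074 + 0.87932×0.096×0.926 + 0.959331×0.096×0.074 = 0.730916
P(attitude-control fault | telemetry dropout, solar radio burst) = 0.084983/0.730916 ≈ 0.1163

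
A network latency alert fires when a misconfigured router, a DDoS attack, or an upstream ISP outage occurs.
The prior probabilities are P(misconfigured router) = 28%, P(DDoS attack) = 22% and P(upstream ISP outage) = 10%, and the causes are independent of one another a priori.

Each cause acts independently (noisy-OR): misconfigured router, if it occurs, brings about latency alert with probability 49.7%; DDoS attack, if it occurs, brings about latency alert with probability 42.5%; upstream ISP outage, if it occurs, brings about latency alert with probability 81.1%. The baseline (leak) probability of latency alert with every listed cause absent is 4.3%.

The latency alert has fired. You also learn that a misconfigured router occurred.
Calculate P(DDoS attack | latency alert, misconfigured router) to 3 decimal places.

Under noisy-OR, P(latency alert | causes) = 1 − (1−0.043)·∏(1−qᵢ) over the active causes.
P(latency alert | misconfigured router) = 0.518629×0.78×0.9 + 0.909021×0.78×0.1 + 0.723212×0.22×0.9 + 0.947687×0.22×0.1 = 0.364078 + 0.070904 + 0.143196 + 0.020849 = 0.599027
The DDoS attack-present share is 0.143196 + 0.020849 = 0.164045.
Hence the posterior is 0.164045/0.599027 ≈ 0.274.

P(DDoS attack | latency alert, misconfigured router) ≈ 0.274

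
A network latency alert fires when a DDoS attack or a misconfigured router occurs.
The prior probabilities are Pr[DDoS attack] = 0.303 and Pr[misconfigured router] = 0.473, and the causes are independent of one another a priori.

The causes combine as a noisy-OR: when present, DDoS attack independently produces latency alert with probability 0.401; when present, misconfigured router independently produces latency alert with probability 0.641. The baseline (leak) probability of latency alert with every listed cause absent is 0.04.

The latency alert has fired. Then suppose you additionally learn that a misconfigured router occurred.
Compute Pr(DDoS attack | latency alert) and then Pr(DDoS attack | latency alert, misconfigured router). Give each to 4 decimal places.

Pr(DDoS attack | latency alert) ≈ 0.4404; Pr(DDoS attack | latency alert, misconfigured router) ≈ 0.3449

Under noisy-OR, P(latency alert | causes) = 1 − (1−0.04)·∏(1−qᵢ) over the active causes.
By total probability over the 4 (DDoS attack, misconfigured router) configurations:
  P(latency alert) = 0.04×0.697×0.527 + 0.65536×0.697×0.473 + 0.42496×0.303×0.527 + 0.793561×0.303×0.473
        = 0.014693 + 0.216060 + 0.067858 + 0.113732 = 0.412343
Keeping only the DDoS attack-present terms gives 0.181590, so
  P(DDoS attack | latency alert) = 0.181590 / 0.412343 ≈ 0.4404

With the extra evidence:
By total probability over both values of DDoS attack:
  P(latency alert | misconfigured router) = 0.65536×0.697 + 0.793561×0.303
        = 0.456786 + 0.240449 = 0.697235
Configurations with DDoS attack contribute 0.240449, so
  P(DDoS attack | latency alert, misconfigured router) = 0.240449 / 0.697235 ≈ 0.3449
The drop from 0.4404 to 0.3449 is the explaining-away (discounting) effect.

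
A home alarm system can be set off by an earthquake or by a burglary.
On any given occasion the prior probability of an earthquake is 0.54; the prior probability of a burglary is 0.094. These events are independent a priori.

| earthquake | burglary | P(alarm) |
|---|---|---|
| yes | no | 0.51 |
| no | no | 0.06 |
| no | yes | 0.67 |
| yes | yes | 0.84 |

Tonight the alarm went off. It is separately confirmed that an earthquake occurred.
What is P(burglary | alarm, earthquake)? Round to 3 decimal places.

P(burglary | alarm, earthquake) ≈ 0.146

P(alarm | earthquake) = 0.51*0.906 + 0.84*0.094 = 0.462060 + 0.078960 = 0.541020
Restricting to configurations with burglary present: 0.84*0.094 = 0.078960.
Hence the posterior is 0.078960/0.541020 ≈ 0.146.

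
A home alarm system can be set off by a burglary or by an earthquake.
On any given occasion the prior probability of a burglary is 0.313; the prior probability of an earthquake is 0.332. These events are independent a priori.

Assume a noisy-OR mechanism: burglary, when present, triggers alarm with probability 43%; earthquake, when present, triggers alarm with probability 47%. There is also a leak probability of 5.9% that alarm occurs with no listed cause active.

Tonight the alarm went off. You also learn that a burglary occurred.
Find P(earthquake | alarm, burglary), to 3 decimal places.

Under noisy-OR, P(alarm | causes) = 1 − (1−0.059)·∏(1−qᵢ) over the active causes.
P(alarm | burglary) = 0.46363×0.668 + 0.715724×0.332 = 0.309705 + 0.237620 = 0.547325
The earthquake-present share is 0.715724×0.332 = 0.237620.
So P(earthquake | alarm, burglary) = 0.237620/0.547325 ≈ 0.434.

P(earthquake | alarm, burglary) ≈ 0.434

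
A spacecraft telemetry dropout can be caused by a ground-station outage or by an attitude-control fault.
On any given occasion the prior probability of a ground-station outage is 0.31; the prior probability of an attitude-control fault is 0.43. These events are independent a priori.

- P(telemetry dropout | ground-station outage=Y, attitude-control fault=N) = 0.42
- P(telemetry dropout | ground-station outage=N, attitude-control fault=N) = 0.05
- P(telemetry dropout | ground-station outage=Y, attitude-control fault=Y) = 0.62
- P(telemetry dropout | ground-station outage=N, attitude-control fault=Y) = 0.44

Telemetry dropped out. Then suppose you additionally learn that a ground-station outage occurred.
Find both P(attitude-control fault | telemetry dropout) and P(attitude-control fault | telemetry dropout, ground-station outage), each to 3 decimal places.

Sum P(telemetry dropout|·) weighted by the priors over the 4 (ground-station outage, attitude-control fault) configurations:
  P(telemetry dropout) = 0.05*0.69*0.57 + 0.44*0.69*0.43 + 0.42*0.31*0.57 + 0.62*0.31*0.43
        = 0.019665 + 0.130548 + 0.074214 + 0.082646 = 0.307073
Keeping only the attitude-control fault-present terms gives 0.213194, so
  P(attitude-control fault | telemetry dropout) = 0.213194 / 0.307073 ≈ 0.694

Now also conditioning on ground-station outage=true:
Weight on attitude-control fault=true, given the evidence: 0.62·0.43 = 0.266600
Denominator P(telemetry dropout | ground-station outage): 0.42·0.57 + 0.62·0.43 = 0.506000
P(attitude-control fault | telemetry dropout, ground-station outage) = 0.266600/0.506000 ≈ 0.527

P(attitude-control fault | telemetry dropout) ≈ 0.694; P(attitude-control fault | telemetry dropout, ground-station outage) ≈ 0.527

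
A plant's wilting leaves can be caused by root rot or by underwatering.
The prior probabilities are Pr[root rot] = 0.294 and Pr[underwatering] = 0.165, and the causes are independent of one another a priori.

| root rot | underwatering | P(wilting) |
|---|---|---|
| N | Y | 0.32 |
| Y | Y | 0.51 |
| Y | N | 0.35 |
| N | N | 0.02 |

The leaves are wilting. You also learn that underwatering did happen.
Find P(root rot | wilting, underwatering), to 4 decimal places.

For the numerator, keep only root rot=true terms: 0.51·0.294 = 0.149940
Denominator P(wilting | underwatering): 0.32·0.706 + 0.51·0.294 = 0.375860
P(root rot | wilting, underwatering) = 0.149940/0.375860 ≈ 0.3989

P(root rot | wilting, underwatering) ≈ 0.3989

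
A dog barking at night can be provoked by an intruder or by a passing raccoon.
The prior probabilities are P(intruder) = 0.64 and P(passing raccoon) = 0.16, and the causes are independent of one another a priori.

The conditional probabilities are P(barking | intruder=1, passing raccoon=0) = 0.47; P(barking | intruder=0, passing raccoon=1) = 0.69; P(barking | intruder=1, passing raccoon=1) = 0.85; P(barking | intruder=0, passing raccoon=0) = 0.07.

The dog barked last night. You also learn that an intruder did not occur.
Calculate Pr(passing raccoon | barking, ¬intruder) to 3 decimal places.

Pr(passing raccoon | barking, ¬intruder) ≈ 0.652

P(barking | ¬intruder) = 0.07×0.84 + 0.69×0.16 = 0.058800 + 0.110400 = 0.169200
Restricting to configurations with passing raccoon present: 0.69×0.16 = 0.110400.
Hence the posterior is 0.110400/0.169200 ≈ 0.652.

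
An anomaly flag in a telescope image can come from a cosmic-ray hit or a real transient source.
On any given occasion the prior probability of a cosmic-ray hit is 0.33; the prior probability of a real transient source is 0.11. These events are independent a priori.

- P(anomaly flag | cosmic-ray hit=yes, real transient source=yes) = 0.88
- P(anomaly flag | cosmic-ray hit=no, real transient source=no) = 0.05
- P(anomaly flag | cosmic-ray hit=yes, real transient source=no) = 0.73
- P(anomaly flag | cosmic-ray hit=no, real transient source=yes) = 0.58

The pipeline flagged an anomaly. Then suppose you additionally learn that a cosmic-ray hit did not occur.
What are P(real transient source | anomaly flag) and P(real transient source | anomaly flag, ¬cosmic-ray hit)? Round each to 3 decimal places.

P(real transient source | anomaly flag) ≈ 0.234; P(real transient source | anomaly flag, ¬cosmic-ray hit) ≈ 0.589

For the numerator, keep only real transient source=true terms: 0.042746 + 0.031944 = 0.074690
The normalizing constant is 0.05×0.67×0.89 + 0.58×0.67×0.11 + 0.73×0.33×0.89 + 0.88×0.33×0.11 = 0.318906
P(real transient source | anomaly flag) = 0.074690/0.318906 ≈ 0.234

With the extra evidence:
Weight on real transient source=true, given the evidence: 0.58*0.11 = 0.063800
Denominator P(anomaly flag | ¬cosmic-ray hit): 0.05*0.89 + 0.58*0.11 = 0.108300
P(real transient source | anomaly flag, ¬cosmic-ray hit) = 0.063800/0.108300 ≈ 0.589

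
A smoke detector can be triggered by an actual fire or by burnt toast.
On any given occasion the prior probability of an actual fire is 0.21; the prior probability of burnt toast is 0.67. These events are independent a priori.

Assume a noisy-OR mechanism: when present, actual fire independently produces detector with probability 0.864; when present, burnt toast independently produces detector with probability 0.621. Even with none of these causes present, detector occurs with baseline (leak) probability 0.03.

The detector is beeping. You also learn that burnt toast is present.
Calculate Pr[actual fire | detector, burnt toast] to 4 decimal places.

Under noisy-OR, P(detector | causes) = 1 − (1−0.03)·∏(1−qᵢ) over the active causes.
Weight on actual fire=true, given the evidence: 0.950002*0.21 = 0.199500
Normalizer over all consistent configurations: 0.63237*0.79 + 0.950002*0.21 = 0.699072
P(actual fire | detector, burnt toast) = 0.199500/0.699072 ≈ 0.2854

Pr[actual fire | detector, burnt toast] ≈ 0.2854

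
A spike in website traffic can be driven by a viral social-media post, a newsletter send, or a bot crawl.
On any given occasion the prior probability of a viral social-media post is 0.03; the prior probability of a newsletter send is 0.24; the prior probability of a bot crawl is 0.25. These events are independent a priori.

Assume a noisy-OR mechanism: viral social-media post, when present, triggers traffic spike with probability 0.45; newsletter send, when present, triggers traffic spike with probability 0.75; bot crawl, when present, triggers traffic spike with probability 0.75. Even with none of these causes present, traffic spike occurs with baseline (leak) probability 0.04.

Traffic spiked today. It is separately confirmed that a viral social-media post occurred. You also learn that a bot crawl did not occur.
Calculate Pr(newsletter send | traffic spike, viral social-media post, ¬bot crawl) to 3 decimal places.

Under noisy-OR, P(traffic spike | causes) = 1 − (1−0.04)·∏(1−qᵢ) over the active causes.
Enumerate both values of newsletter send and weight by the priors:
  P(traffic spike | viral social-media post, ¬bot crawl) = 0.472*0.76 + 0.868*0.24
        = 0.358720 + 0.208320 = 0.567040
Keeping only the newsletter send-present terms gives 0.208320, so
  P(newsletter send | traffic spike, viral social-media post, ¬bot crawl) = 0.208320 / 0.567040 ≈ 0.367

Pr(newsletter send | traffic spike, viral social-media post, ¬bot crawl) ≈ 0.367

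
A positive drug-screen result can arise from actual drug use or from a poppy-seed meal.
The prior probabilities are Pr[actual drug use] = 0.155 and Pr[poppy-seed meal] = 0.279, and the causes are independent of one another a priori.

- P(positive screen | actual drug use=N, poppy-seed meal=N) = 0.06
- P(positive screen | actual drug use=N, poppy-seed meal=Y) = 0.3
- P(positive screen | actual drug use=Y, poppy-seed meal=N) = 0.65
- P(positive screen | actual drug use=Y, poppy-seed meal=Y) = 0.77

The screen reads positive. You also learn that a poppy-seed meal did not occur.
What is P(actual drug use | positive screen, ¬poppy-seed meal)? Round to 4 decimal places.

Sum P(positive screen|·) weighted by the priors over both values of actual drug use:
  P(positive screen | ¬poppy-seed meal) = 0.06×0.845 + 0.65×0.155
        = 0.050700 + 0.100750 = 0.151450
The terms with actual drug use present sum to 0.100750, so
  P(actual drug use | positive screen, ¬poppy-seed meal) = 0.100750 / 0.151450 ≈ 0.6652

P(actual drug use | positive screen, ¬poppy-seed meal) ≈ 0.6652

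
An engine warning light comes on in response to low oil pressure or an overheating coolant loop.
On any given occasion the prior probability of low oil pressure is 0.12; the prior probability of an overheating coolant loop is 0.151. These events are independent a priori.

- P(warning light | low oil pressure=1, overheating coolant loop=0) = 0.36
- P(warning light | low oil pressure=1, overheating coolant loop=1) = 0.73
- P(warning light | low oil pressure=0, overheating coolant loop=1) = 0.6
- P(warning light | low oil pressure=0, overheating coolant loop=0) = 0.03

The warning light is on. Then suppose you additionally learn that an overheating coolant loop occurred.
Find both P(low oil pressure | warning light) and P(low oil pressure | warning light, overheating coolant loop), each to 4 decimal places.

P(warning light) = 0.03×0.88×0.849 + 0.6×0.88×0.151 + 0.36×0.12×0.849 + 0.73×0.12×0.151 = 0.022414 + 0.079728 + 0.036677 + 0.013228 = 0.152047
Of this, 0.049905 comes from 0.036677 + 0.013228 (the low oil pressure=true cases).
Hence the posterior is 0.049905/0.152047 ≈ 0.3282.

Now condition on the additional information:
P(warning light | overheating coolant loop) = 0.6·0.88 + 0.73·0.12 = 0.528000 + 0.087600 = 0.615600
Restricting to configurations with low oil pressure present: 0.73·0.12 = 0.087600.
P(low oil pressure | warning light, overheating coolant loop) = 0.087600 / 0.615600 ≈ 0.1423

P(low oil pressure | warning light) ≈ 0.3282; P(low oil pressure | warning light, overheating coolant loop) ≈ 0.1423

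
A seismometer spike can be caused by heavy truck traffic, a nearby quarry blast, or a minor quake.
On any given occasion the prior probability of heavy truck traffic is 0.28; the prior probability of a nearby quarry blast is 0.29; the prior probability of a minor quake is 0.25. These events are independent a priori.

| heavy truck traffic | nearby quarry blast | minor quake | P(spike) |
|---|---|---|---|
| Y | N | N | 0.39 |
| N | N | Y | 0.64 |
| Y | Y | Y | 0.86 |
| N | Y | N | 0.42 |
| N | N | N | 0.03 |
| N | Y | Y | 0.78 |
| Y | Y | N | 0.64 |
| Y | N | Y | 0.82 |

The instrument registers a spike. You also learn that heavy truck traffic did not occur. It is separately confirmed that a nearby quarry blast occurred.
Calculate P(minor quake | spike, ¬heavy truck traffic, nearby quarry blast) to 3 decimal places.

For the numerator, keep only minor quake=true terms: 0.78*0.25 = 0.195000
Denominator P(spike | ¬heavy truck traffic, nearby quarry blast): 0.42*0.75 + 0.78*0.25 = 0.510000
Posterior = 0.195000 / 0.510000 ≈ 0.382

P(minor quake | spike, ¬heavy truck traffic, nearby quarry blast) ≈ 0.382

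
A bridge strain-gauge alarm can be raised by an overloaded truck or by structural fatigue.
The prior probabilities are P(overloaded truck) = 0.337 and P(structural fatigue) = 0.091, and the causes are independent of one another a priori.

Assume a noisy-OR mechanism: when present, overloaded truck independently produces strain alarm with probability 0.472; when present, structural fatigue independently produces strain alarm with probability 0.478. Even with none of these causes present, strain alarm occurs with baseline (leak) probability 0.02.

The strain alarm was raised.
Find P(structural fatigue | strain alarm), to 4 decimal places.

Under noisy-OR, P(strain alarm | causes) = 1 − (1−0.02)·∏(1−qᵢ) over the active causes.
Enumerate the 4 (overloaded truck, structural fatigue) configurations and weight by the priors:
  P(strain alarm) = 0.02×0.663×0.909 + 0.48844×0.663×0.091 + 0.48256×0.337×0.909 + 0.729896×0.337×0.091
        = 0.012053 + 0.029469 + 0.147824 + 0.022384 = 0.211730
Keeping only the structural fatigue-present terms gives 0.051853, so
  P(structural fatigue | strain alarm) = 0.051853 / 0.211730 ≈ 0.2449

P(structural fatigue | strain alarm) ≈ 0.2449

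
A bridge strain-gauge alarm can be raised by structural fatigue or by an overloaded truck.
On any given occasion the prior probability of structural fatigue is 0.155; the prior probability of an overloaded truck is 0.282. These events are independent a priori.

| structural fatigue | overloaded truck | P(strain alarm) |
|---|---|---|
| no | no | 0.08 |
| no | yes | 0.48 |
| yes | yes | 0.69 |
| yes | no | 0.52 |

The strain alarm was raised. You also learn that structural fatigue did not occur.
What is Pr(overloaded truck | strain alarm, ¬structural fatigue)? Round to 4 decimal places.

Pr(overloaded truck | strain alarm, ¬structural fatigue) ≈ 0.7021

For the numerator, keep only overloaded truck=true terms: 0.48·0.282 = 0.135360
Normalizer over all consistent configurations: 0.08·0.718 + 0.48·0.282 = 0.192800
P(overloaded truck | strain alarm, ¬structural fatigue) = 0.135360/0.192800 ≈ 0.7021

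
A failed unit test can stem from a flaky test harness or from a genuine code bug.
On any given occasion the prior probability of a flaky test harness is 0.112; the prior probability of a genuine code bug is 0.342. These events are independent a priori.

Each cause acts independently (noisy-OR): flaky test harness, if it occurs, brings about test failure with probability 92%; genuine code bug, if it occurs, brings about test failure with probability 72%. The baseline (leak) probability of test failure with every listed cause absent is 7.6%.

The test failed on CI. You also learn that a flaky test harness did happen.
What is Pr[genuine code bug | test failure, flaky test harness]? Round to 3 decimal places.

Under noisy-OR, P(test failure | causes) = 1 − (1−0.076)·∏(1−qᵢ) over the active causes.
P(test failure | flaky test harness) = 0.92608×0.658 + 0.979302×0.342 = 0.609361 + 0.334921 = 0.944282
Restricting to configurations with genuine code bug present: 0.979302×0.342 = 0.334921.
Hence the posterior is 0.334921/0.944282 ≈ 0.355.

Pr[genuine code bug | test failure, flaky test harness] ≈ 0.355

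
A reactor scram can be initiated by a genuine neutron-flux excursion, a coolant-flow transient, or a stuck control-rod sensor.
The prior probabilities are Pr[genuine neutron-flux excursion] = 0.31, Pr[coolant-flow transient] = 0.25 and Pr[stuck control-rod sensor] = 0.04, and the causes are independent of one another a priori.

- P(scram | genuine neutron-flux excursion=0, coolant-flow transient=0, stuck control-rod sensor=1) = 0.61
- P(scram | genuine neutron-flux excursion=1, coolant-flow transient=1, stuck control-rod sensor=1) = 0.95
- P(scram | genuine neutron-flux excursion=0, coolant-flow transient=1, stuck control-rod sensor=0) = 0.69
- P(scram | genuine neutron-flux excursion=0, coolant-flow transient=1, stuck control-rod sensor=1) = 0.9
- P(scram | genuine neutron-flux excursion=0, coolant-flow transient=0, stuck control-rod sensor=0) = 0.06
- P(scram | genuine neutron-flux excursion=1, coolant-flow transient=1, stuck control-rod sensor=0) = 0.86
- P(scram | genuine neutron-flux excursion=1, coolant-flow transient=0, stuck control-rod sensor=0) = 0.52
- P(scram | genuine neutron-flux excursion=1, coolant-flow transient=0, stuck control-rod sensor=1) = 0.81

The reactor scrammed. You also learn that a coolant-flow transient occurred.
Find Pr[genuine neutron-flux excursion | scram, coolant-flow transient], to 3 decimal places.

P(scram | coolant-flow transient) = 0.69×0.69×0.96 + 0.9×0.69×0.04 + 0.86×0.31×0.96 + 0.95×0.31×0.04 = 0.457056 + 0.024840 + 0.255936 + 0.011780 = 0.749612
Of this, 0.267716 comes from 0.255936 + 0.011780 (the genuine neutron-flux excursion=true cases).
Hence the posterior is 0.267716/0.749612 ≈ 0.357.

Pr[genuine neutron-flux excursion | scram, coolant-flow transient] ≈ 0.357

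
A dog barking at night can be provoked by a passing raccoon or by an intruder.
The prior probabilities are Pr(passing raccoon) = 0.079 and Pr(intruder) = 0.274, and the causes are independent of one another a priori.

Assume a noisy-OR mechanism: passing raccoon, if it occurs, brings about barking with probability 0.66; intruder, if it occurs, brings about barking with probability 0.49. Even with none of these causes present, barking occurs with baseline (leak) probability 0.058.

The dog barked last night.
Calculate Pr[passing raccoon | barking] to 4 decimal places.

Under noisy-OR, P(barking | causes) = 1 − (1−0.058)·∏(1−qᵢ) over the active causes.
P(barking) = 0.058·0.921·0.726 + 0.51958·0.921·0.274 + 0.67972·0.079·0.726 + 0.836657·0.079·0.274 = 0.038781 + 0.131118 + 0.038985 + 0.018110 = 0.226994
Of this, 0.057095 comes from 0.038985 + 0.018110 (the passing raccoon=true cases).
So P(passing raccoon | barking) = 0.057095/0.226994 ≈ 0.2515.

Pr[passing raccoon | barking] ≈ 0.2515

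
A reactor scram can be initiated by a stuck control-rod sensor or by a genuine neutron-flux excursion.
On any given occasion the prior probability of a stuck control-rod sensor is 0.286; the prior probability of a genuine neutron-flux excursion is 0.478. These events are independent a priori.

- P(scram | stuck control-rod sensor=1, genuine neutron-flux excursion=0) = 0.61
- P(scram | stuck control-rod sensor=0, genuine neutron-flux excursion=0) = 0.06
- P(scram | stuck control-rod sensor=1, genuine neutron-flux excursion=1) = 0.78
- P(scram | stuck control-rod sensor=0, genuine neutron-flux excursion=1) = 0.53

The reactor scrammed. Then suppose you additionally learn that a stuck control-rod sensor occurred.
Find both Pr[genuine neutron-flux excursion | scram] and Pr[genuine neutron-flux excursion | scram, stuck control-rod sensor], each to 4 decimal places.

Pr[genuine neutron-flux excursion | scram] ≈ 0.7171; Pr[genuine neutron-flux excursion | scram, stuck control-rod sensor] ≈ 0.5394

Enumerate the 4 (stuck control-rod sensor, genuine neutron-flux excursion) configurations and weight by the priors:
  P(scram) = 0.06×0.714×0.522 + 0.53×0.714×0.478 + 0.61×0.286×0.522 + 0.78×0.286×0.478
        = 0.022362 + 0.180885 + 0.091068 + 0.106632 = 0.400947
Keeping only the genuine neutron-flux excursion-present terms gives 0.287517, so
  P(genuine neutron-flux excursion | scram) = 0.287517 / 0.400947 ≈ 0.7171

Now condition on the additional information:
P(scram | stuck control-rod sensor) = 0.61*0.522 + 0.78*0.478 = 0.318420 + 0.372840 = 0.691260
Of this, 0.372840 comes from 0.78*0.478 (the genuine neutron-flux excursion=true cases).
Hence the posterior is 0.372840/0.691260 ≈ 0.5394.
— stuck control-rod sensor explains away the evidence for genuine neutron-flux excursion.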